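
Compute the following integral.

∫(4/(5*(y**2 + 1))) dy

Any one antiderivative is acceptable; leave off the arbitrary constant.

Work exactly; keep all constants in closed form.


Answer: 4*atan(y)/5.


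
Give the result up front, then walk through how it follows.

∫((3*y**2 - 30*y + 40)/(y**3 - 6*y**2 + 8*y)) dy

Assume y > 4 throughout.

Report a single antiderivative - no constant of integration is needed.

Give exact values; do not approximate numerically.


The answer is 5*log(y) - 4*log(y - 4) + 2*log(y - 2).
Step 1. Decompose ∫((3*y**2 - 30*y + 40)/(y**3 - 6*y**2 + 8*y)) dy by partial fractions, (3*y**2 - 30*y + 40)/(y**3 - 6*y**2 + 8*y) = 2/(y - 2) - 4/(y - 4) + 5/y: now ∫(5/y) dy + ∫(-4/(y - 4)) dy + ∫(2/(y - 2)) dy.
Step 2. Evaluate the standard form [assuming y > 0]: now 5*log(y) + ∫(-4/(y - 4)) dy + ∫(2/(y - 2)) dy.
Step 3. Evaluate the standard form [assuming y > 4]: now 5*log(y) - 4*log(y - 4) + ∫(2/(y - 2)) dy.
Step 4. Evaluate the standard form [assuming y > 2]: now 5*log(y) - 4*log(y - 4) + 2*log(y - 2).
Answer: 5*log(y) - 4*log(y - 4) + 2*log(y - 2).


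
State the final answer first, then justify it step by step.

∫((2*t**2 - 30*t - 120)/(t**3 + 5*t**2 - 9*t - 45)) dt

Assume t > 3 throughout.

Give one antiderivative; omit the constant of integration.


The answer is -4*log(t - 3) + log(t + 3) + 5*log(t + 5).
Step 1. Decompose ∫((2*t**2 - 30*t - 120)/(t**3 + 5*t**2 - 9*t - 45)) dt by partial fractions, (2*t**2 - 30*t - 120)/(t**3 + 5*t**2 - 9*t - 45) = 5/(t + 5) + 1/(t + 3) - 4/(t - 3): now ∫(-4/(t - 3)) dt + ∫(1/(t + 3)) dt + ∫(5/(t + 5)) dt.
Step 2. Evaluate the standard form [assuming t > -5]: now 5*log(t + 5) + ∫(-4/(t - 3)) dt + ∫(1/(t + 3)) dt.
Step 3. Evaluate the standard form [assuming t > -3]: now log(t + 3) + 5*log(t + 5) + ∫(-4/(t - 3)) dt.
Step 4. Evaluate the standard form [assuming t > 3]: now -4*log(t - 3) + log(t + 3) + 5*log(t + 5).
Answer: -4*log(t - 3) + log(t + 3) + 5*log(t + 5).


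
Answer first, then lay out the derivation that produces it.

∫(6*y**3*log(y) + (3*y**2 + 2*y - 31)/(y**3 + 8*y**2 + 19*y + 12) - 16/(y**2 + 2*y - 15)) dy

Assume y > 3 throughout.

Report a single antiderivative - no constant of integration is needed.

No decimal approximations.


The answer is 3*y**4*log(y)/2 - 3*y**4/8 - 2*log(y - 3) - 5*log(y + 1) + 5*log(y + 3) + 3*log(y + 4) + 2*log(y + 5).
Step 1. Rewrite: now ∫(6*y**3*log(y)) dy + ∫((3*y**2 + 2*y - 31)/(y**3 + 8*y**2 + 19*y + 12)) dy + ∫(-16/(y**2 + 2*y - 15)) dy.
Step 2. Decompose ∫((3*y**2 + 2*y - 31)/(y**3 + 8*y**2 + 19*y + 12)) dy by partial fractions, (3*y**2 + 2*y - 31)/(y**3 + 8*y**2 + 19*y + 12) = 3/(y + 4) + 5/(y + 3) - 5/(y + 1): now ∫(6*y**3*log(y)) dy + ∫(-5/(y + 1)) dy + ∫(5/(y + 3)) dy + ∫(3/(y + 4)) dy + ∫(-16/(y**2 + 2*y - 15)) dy.
Step 3. Evaluate the standard form [assuming y > -1]: now -5*log(y + 1) + ∫(6*y**3*log(y)) dy + ∫(5/(y + 3)) dy + ∫(3/(y + 4)) dy + ∫(-16/(y**2 + 2*y - 15)) dy.
Step 4. Evaluate the standard form [assuming y > -3]: now -5*log(y + 1) + 5*log(y + 3) + ∫(6*y**3*log(y)) dy + ∫(3/(y + 4)) dy + ∫(-16/(y**2 + 2*y - 15)) dy.
Step 5. Evaluate the standard form [assuming y > -4]: now -5*log(y + 1) + 5*log(y + 3) + 3*log(y + 4) + ∫(6*y**3*log(y)) dy + ∫(-16/(y**2 + 2*y - 15)) dy.
Step 6. Decompose ∫(-16/(y**2 + 2*y - 15)) dy by partial fractions, -16/(y**2 + 2*y - 15) = 2/(y + 5) - 2/(y - 3): now -5*log(y + 1) + 5*log(y + 3) + 3*log(y + 4) + ∫(6*y**3*log(y)) dy + ∫(-2/(y - 3)) dy + ∫(2/(y + 5)) dy.
Step 7. Evaluate the standard form [assuming y > -5]: now -5*log(y + 1) + 5*log(y + 3) + 3*log(y + 4) + 2*log(y + 5) + ∫(6*y**3*log(y)) dy + ∫(-2/(y - 3)) dy.
Step 8. Evaluate the standard form [assuming y > 3]: now -2*log(y - 3) - 5*log(y + 1) + 5*log(y + 3) + 3*log(y + 4) + 2*log(y + 5) + ∫(6*y**3*log(y)) dy.
Step 9. Integrate ∫(6*y**3*log(y)) dy by parts with u = log(y), dv = (6*y**3) dy, so v = 3*y**4/2 [assuming y > 0]: now 3*y**4*log(y)/2 - 2*log(y - 3) - 5*log(y + 1) + 5*log(y + 3) + 3*log(y + 4) + 2*log(y + 5) + ∫(-3*y**3/2) dy.
Step 10. Evaluate the standard form: now 3*y**4*log(y)/2 - 3*y**4/8 - 2*log(y - 3) - 5*log(y + 1) + 5*log(y + 3) + 3*log(y + 4) + 2*log(y + 5).
Answer: 3*y**4*log(y)/2 - 3*y**4/8 - 2*log(y - 3) - 5*log(y + 1) + 5*log(y + 3) + 3*log(y + 4) + 2*log(y + 5).


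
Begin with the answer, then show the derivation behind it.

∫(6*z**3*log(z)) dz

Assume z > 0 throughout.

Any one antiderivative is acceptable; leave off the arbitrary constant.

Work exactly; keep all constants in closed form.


The answer is 3*z**4*log(z)/2 - 3*z**4/8.
Step 1. Integrate ∫(6*z**3*log(z)) dz by parts with u = log(z), dv = (6*z**3) dz, so v = 3*z**4/2 [assuming z > 0]: now 3*z**4*log(z)/2 + ∫(-3*z**3/2) dz.
Step 2. Evaluate the standard form: now 3*z**4*log(z)/2 - 3*z**4/8.
Answer: 3*z**4*log(z)/2 - 3*z**4/8.


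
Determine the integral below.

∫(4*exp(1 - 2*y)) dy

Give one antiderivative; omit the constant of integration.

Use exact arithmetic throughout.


Answer: -2*exp(1 - 2*y).


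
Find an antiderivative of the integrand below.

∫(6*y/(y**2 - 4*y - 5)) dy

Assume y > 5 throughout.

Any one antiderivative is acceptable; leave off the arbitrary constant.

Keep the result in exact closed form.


Answer: 5*log(y - 5) + log(y + 1).


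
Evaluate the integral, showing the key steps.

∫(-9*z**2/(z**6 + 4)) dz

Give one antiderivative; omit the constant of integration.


Step 1. Substitute u = z**3, turning ∫(-9*z**2/(z**6 + 4)) dz into ∫(-3/(u**2 + 4)) du: now ∫(-3/(u**2 + 4)) du.
Step 2. Evaluate the standard form: now -3*atan(u/2)/2.
Step 3. Substitute back u = z**3: now -3*atan(z**3/2)/2.
Answer: -3*atan(z**3/2)/2.


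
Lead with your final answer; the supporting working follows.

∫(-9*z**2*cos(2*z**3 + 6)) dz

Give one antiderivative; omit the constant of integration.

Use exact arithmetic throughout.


The answer is -3*sin(2*z**3 + 6)/2.
Step 1. Substitute u = z**3 + 3, turning ∫(-9*z**2*cos(2*z**3 + 6)) dz into ∫(-3*cos(2*u)) du: now ∫(-3*cos(2*u)) du.
Step 2. Evaluate the standard form: now -3*sin(2*u)/2.
Step 3. Substitute back u = z**3 + 3: now -3*sin(2*z**3 + 6)/2.
Answer: -3*sin(2*z**3 + 6)/2.


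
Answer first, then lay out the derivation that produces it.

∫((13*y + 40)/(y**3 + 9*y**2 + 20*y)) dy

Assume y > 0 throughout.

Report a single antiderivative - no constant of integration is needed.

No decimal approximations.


The answer is 2*log(y) + 3*log(y + 4) - 5*log(y + 5).
Step 1. Decompose ∫((13*y + 40)/(y**3 + 9*y**2 + 20*y)) dy by partial fractions, (13*y + 40)/(y**3 + 9*y**2 + 20*y) = -5/(y + 5) + 3/(y + 4) + 2/y: now ∫(2/y) dy + ∫(3/(y + 4)) dy + ∫(-5/(y + 5)) dy.
Step 2. Evaluate the standard form [assuming y > -4]: now 3*log(y + 4) + ∫(2/y) dy + ∫(-5/(y + 5)) dy.
Step 3. Evaluate the standard form [assuming y > 0]: now 2*log(y) + 3*log(y + 4) + ∫(-5/(y + 5)) dy.
Step 4. Evaluate the standard form [assuming y > -5]: now 2*log(y) + 3*log(y + 4) - 5*log(y + 5).
Answer: 2*log(y) + 3*log(y + 4) - 5*log(y + 5).


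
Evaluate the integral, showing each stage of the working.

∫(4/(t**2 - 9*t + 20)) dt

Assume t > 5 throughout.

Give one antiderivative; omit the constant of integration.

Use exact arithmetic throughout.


Step 1. Decompose ∫(4/(t**2 - 9*t + 20)) dt by partial fractions, 4/(t**2 - 9*t + 20) = -4/(t - 4) + 4/(t - 5): now ∫(4/(t - 5)) dt + ∫(-4/(t - 4)) dt.
Step 2. Evaluate the standard form [assuming t > 4]: now -4*log(t - 4) + ∫(4/(t - 5)) dt.
Step 3. Evaluate the standard form [assuming t > 5]: now 4*log(t - 5) - 4*log(t - 4).
Answer: 4*log(t - 5) - 4*log(t - 4).


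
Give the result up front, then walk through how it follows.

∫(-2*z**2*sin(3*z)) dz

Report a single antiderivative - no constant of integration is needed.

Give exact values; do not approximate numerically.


The answer is 2*z**2*cos(3*z)/3 - 4*z*sin(3*z)/9 - 4*cos(3*z)/27.
Step 1. Integrate ∫(-2*z**2*sin(3*z)) dz by parts with u = z**2, dv = (-2*sin(3*z)) dz, so v = 2*cos(3*z)/3: now 2*z**2*cos(3*z)/3 + ∫(-4*z*cos(3*z)/3) dz.
Step 2. Integrate ∫(-4*z*cos(3*z)/3) dz by parts with u = z, dv = (-4*cos(3*z)/3) dz, so v = -4*sin(3*z)/9: now 2*z**2*cos(3*z)/3 - 4*z*sin(3*z)/9 + ∫(4*sin(3*z)/9) dz.
Step 3. Evaluate the standard form: now 2*z**2*cos(3*z)/3 - 4*z*sin(3*z)/9 - 4*cos(3*z)/27.
Answer: 2*z**2*cos(3*z)/3 - 4*z*sin(3*z)/9 - 4*cos(3*z)/27.


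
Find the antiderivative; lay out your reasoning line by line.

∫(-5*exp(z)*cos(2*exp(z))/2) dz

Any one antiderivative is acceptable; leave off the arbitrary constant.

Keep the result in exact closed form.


Step 1. Substitute u = exp(z), turning ∫(-5*exp(z)*cos(2*exp(z))/2) dz into ∫(-5*cos(2*u)/2) du: now ∫(-5*cos(2*u)/2) du.
Step 2. Evaluate the standard form: now -5*sin(2*u)/4.
Step 3. Substitute back u = exp(z): now -5*sin(2*exp(z))/4.
Answer: -5*sin(2*exp(z))/4.


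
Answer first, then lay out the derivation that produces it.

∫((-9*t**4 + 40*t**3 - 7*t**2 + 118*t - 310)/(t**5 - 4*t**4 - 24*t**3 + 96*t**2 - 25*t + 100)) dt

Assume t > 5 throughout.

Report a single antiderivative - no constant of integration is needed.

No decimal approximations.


The answer is -2*log(t - 5) - 2*log(t - 4) - 5*log(t + 5) - 3*atan(t).
Step 1. Decompose ∫((-9*t**4 + 40*t**3 - 7*t**2 + 118*t - 310)/(t**5 - 4*t**4 - 24*t**3 + 96*t**2 - 25*t + 100)) dt by partial fractions, (-9*t**4 + 40*t**3 - 7*t**2 + 118*t - 310)/(t**5 - 4*t**4 - 24*t**3 + 96*t**2 - 25*t + 100) = -3/(t**2 + 1) - 5/(t + 5) - 2/(t - 4) - 2/(t - 5): now ∫(-2/(t - 5)) dt + ∫(-2/(t - 4)) dt + ∫(-5/(t + 5)) dt + ∫(-3/(t**2 + 1)) dt.
Step 2. Evaluate the standard form [assuming t > 5]: now -2*log(t - 5) + ∫(-2/(t - 4)) dt + ∫(-5/(t + 5)) dt + ∫(-3/(t**2 + 1)) dt.
Step 3. Evaluate the standard form [assuming t > -5]: now -2*log(t - 5) - 5*log(t + 5) + ∫(-2/(t - 4)) dt + ∫(-3/(t**2 + 1)) dt.
Step 4. Evaluate the standard form [assuming t > 4]: now -2*log(t - 5) - 2*log(t - 4) - 5*log(t + 5) + ∫(-3/(t**2 + 1)) dt.
Step 5. Evaluate the standard form: now -2*log(t - 5) - 2*log(t - 4) - 5*log(t + 5) - 3*atan(t).
Answer: -2*log(t - 5) - 2*log(t - 4) - 5*log(t + 5) - 3*atan(t).


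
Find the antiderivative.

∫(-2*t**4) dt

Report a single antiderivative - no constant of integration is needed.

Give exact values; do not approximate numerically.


Answer: -2*t**5/5.


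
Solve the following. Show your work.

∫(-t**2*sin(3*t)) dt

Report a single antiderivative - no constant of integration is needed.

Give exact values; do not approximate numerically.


Step 1. Integrate ∫(-t**2*sin(3*t)) dt by parts with u = t**2, dv = (-sin(3*t)) dt, so v = cos(3*t)/3: now t**2*cos(3*t)/3 + ∫(-2*t*cos(3*t)/3) dt.
Step 2. Integrate ∫(-2*t*cos(3*t)/3) dt by parts with u = t, dv = (-2*cos(3*t)/3) dt, so v = -2*sin(3*t)/9: now t**2*cos(3*t)/3 - 2*t*sin(3*t)/9 + ∫(2*sin(3*t)/9) dt.
Step 3. Evaluate the standard form: now t**2*cos(3*t)/3 - 2*t*sin(3*t)/9 - 2*cos(3*t)/27.
Answer: t**2*cos(3*t)/3 - 2*t*sin(3*t)/9 - 2*cos(3*t)/27.


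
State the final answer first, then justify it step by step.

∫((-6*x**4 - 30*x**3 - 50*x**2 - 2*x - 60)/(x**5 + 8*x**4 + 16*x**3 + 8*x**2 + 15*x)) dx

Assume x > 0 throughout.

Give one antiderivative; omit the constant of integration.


The answer is -4*log(x) + 3*log(x + 3) - 5*log(x + 5) + 2*atan(x).
Step 1. Decompose ∫((-6*x**4 - 30*x**3 - 50*x**2 - 2*x - 60)/(x**5 + 8*x**4 + 16*x**3 + 8*x**2 + 15*x)) dx by partial fractions, (-6*x**4 - 30*x**3 - 50*x**2 - 2*x - 60)/(x**5 + 8*x**4 + 16*x**3 + 8*x**2 + 15*x) = 2/(x**2 + 1) - 5/(x + 5) + 3/(x + 3) - 4/x: now ∫(-4/x) dx + ∫(3/(x + 3)) dx + ∫(-5/(x + 5)) dx + ∫(2/(x**2 + 1)) dx.
Step 2. Evaluate the standard form [assuming x > -3]: now 3*log(x + 3) + ∫(-4/x) dx + ∫(-5/(x + 5)) dx + ∫(2/(x**2 + 1)) dx.
Step 3. Evaluate the standard form [assuming x > 0]: now -4*log(x) + 3*log(x + 3) + ∫(-5/(x + 5)) dx + ∫(2/(x**2 + 1)) dx.
Step 4. Evaluate the standard form [assuming x > -5]: now -4*log(x) + 3*log(x + 3) - 5*log(x + 5) + ∫(2/(x**2 + 1)) dx.
Step 5. Evaluate the standard form: now -4*log(x) + 3*log(x + 3) - 5*log(x + 5) + 2*atan(x).
Answer: -4*log(x) + 3*log(x + 3) - 5*log(x + 5) + 2*atan(x).


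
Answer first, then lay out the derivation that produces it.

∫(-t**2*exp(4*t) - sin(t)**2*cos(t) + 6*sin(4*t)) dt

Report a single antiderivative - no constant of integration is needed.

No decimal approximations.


The answer is -t**2*exp(4*t)/4 + t*exp(4*t)/8 - exp(4*t)/32 - sin(t)**3/3 - 3*cos(4*t)/2.
Step 1. Rewrite: now ∫(-t**2*exp(4*t)) dt + ∫(-sin(t)**2*cos(t)) dt + ∫(6*sin(4*t)) dt.
Step 2. Substitute u = sin(t), turning ∫(-sin(t)**2*cos(t)) dt into ∫(-u**2) du: now ∫(-u**2) du + ∫(-t**2*exp(4*t)) dt + ∫(6*sin(4*t)) dt.
Step 3. Evaluate the standard form: now -u**3/3 + ∫(-t**2*exp(4*t)) dt + ∫(6*sin(4*t)) dt.
Step 4. Substitute back u = sin(t): now -sin(t)**3/3 + ∫(-t**2*exp(4*t)) dt + ∫(6*sin(4*t)) dt.
Step 5. Integrate ∫(-t**2*exp(4*t)) dt by parts with u = t**2, dv = (-exp(4*t)) dt, so v = -exp(4*t)/4: now -t**2*exp(4*t)/4 - sin(t)**3/3 + ∫(t*exp(4*t)/2) dt + ∫(6*sin(4*t)) dt.
Step 6. Integrate ∫(t*exp(4*t)/2) dt by parts with u = t, dv = (exp(4*t)/2) dt, so v = exp(4*t)/8: now -t**2*exp(4*t)/4 + t*exp(4*t)/8 - sin(t)**3/3 + ∫(-exp(4*t)/8) dt + ∫(6*sin(4*t)) dt.
Step 7. Evaluate the standard form: now -t**2*exp(4*t)/4 + t*exp(4*t)/8 - exp(4*t)/32 - sin(t)**3/3 + ∫(6*sin(4*t)) dt.
Step 8. Evaluate the standard form: now -t**2*exp(4*t)/4 + t*exp(4*t)/8 - exp(4*t)/32 - sin(t)**3/3 - 3*cos(4*t)/2.
Answer: -t**2*exp(4*t)/4 + t*exp(4*t)/8 - exp(4*t)/32 - sin(t)**3/3 - 3*cos(4*t)/2.


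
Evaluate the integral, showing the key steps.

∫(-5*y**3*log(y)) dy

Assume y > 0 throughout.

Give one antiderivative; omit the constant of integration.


Step 1. Integrate ∫(-5*y**3*log(y)) dy by parts with u = log(y), dv = (-5*y**3) dy, so v = -5*y**4/4 [assuming y > 0]: now -5*y**4*log(y)/4 + ∫(5*y**3/4) dy.
Step 2. Evaluate the standard form: now -5*y**4*log(y)/4 + 5*y**4/16.
Answer: -5*y**4*log(y)/4 + 5*y**4/16.


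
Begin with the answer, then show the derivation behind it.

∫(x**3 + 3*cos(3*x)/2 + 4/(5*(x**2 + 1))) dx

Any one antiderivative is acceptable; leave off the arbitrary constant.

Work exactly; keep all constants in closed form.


The answer is x**4/4 + sin(3*x)/2 + 4*atan(x)/5.
Step 1. Rewrite: now ∫(x**3) dx + ∫(4/(5*(x**2 + 1))) dx + ∫(3*cos(3*x)/2) dx.
Step 2. Evaluate the standard form: now x**4/4 + ∫(4/(5*(x**2 + 1))) dx + ∫(3*cos(3*x)/2) dx.
Step 3. Evaluate the standard form: now x**4/4 + sin(3*x)/2 + ∫(4/(5*(x**2 + 1))) dx.
Step 4. Evaluate the standard form: now x**4/4 + sin(3*x)/2 + 4*atan(x)/5.
Answer: x**4/4 + sin(3*x)/2 + 4*atan(x)/5.


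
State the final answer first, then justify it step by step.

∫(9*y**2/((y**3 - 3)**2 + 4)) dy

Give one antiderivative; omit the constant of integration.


The answer is 3*atan(y**3/2 - 3/2)/2.
Step 1. Substitute u = y**3 - 3, turning ∫(9*y**2/((y**3 - 3)**2 + 4)) dy into ∫(3/(u**2 + 4)) du: now ∫(3/(u**2 + 4)) du.
Step 2. Evaluate the standard form: now 3*atan(u/2)/2.
Step 3. Substitute back u = y**3 - 3: now 3*atan(y**3/2 - 3/2)/2.
Answer: 3*atan(y**3/2 - 3/2)/2.


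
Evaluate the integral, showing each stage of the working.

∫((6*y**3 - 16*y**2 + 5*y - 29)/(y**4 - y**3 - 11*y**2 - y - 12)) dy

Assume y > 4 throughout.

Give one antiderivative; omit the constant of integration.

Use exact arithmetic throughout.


Step 1. Decompose ∫((6*y**3 - 16*y**2 + 5*y - 29)/(y**4 - y**3 - 11*y**2 - y - 12)) dy by partial fractions, (6*y**3 - 16*y**2 + 5*y - 29)/(y**4 - y**3 - 11*y**2 - y - 12) = 1/(y**2 + 1) + 5/(y + 3) + 1/(y - 4): now ∫(1/(y - 4)) dy + ∫(5/(y + 3)) dy + ∫(1/(y**2 + 1)) dy.
Step 2. Evaluate the standard form [assuming y > -3]: now 5*log(y + 3) + ∫(1/(y - 4)) dy + ∫(1/(y**2 + 1)) dy.
Step 3. Evaluate the standard form [assuming y > 4]: now log(y - 4) + 5*log(y + 3) + ∫(1/(y**2 + 1)) dy.
Step 4. Evaluate the standard form: now log(y - 4) + 5*log(y + 3) + atan(y).
Answer: log(y - 4) + 5*log(y + 3) + atan(y).


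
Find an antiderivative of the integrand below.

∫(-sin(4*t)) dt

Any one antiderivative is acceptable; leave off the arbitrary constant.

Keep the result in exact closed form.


Answer: cos(4*t)/4.


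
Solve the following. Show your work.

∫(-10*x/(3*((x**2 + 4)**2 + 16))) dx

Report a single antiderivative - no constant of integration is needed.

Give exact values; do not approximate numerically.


Step 1. Substitute u = x**2 + 4, turning ∫(-10*x/(3*((x**2 + 4)**2 + 16))) dx into ∫(-5/(3*(u**2 + 16))) du: now ∫(-5/(3*(u**2 + 16))) du.
Step 2. Evaluate the standard form: now -5*atan(u/4)/12.
Step 3. Substitute back u = x**2 + 4: now -5*atan(x**2/4 + 1)/12.
Answer: -5*atan(x**2/4 + 1)/12.


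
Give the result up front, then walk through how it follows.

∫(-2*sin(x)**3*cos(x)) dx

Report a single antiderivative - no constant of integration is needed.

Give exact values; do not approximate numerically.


The answer is -sin(x)**4/2.
Step 1. Substitute u = sin(x), turning ∫(-2*sin(x)**3*cos(x)) dx into ∫(-2*u**3) du: now ∫(-2*u**3) du.
Step 2. Evaluate the standard form: now -u**4/2.
Step 3. Substitute back u = sin(x): now -sin(x)**4/2.
Answer: -sin(x)**4/2.


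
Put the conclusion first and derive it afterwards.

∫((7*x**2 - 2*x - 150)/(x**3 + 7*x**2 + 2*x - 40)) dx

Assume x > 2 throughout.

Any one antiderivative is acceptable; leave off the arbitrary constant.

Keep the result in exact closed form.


The answer is -3*log(x - 2) + 5*log(x + 4) + 5*log(x + 5).
Step 1. Decompose ∫((7*x**2 - 2*x - 150)/(x**3 + 7*x**2 + 2*x - 40)) dx by partial fractions, (7*x**2 - 2*x - 150)/(x**3 + 7*x**2 + 2*x - 40) = 5/(x + 5) + 5/(x + 4) - 3/(x - 2): now ∫(-3/(x - 2)) dx + ∫(5/(x + 4)) dx + ∫(5/(x + 5)) dx.
Step 2. Evaluate the standard form [assuming x > 2]: now -3*log(x - 2) + ∫(5/(x + 4)) dx + ∫(5/(x + 5)) dx.
Step 3. Evaluate the standard form [assuming x > -5]: now -3*log(x - 2) + 5*log(x + 5) + ∫(5/(x + 4)) dx.
Step 4. Evaluate the standard form [assuming x > -4]: now -3*log(x - 2) + 5*log(x + 4) + 5*log(x + 5).
Answer: -3*log(x - 2) + 5*log(x + 4) + 5*log(x + 5).


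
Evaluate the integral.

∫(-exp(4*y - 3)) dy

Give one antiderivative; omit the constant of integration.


Answer: -exp(4*y - 3)/4.


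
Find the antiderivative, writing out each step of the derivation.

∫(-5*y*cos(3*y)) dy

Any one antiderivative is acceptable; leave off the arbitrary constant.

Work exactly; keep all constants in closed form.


Step 1. Integrate ∫(-5*y*cos(3*y)) dy by parts with u = y, dv = (-5*cos(3*y)) dy, so v = -5*sin(3*y)/3: now -5*y*sin(3*y)/3 + ∫(5*sin(3*y)/3) dy.
Step 2. Evaluate the standard form: now -5*y*sin(3*y)/3 - 5*cos(3*y)/9.
Answer: -5*y*sin(3*y)/3 - 5*cos(3*y)/9.


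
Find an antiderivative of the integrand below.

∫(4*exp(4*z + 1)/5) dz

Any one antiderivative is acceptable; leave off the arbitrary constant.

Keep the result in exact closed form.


Answer: exp(4*z + 1)/5.


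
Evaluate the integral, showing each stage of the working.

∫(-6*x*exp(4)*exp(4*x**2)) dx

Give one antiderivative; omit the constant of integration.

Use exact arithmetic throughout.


Step 1. Substitute u = x**2 + 1, turning ∫(-6*x*exp(4)*exp(4*x**2)) dx into ∫(-3*exp(4*u)) du: now ∫(-3*exp(4*u)) du.
Step 2. Evaluate the standard form: now -3*exp(4*u)/4.
Step 3. Substitute back u = x**2 + 1: now -3*exp(4*x**2 + 4)/4.
Answer: -3*exp(4*x**2 + 4)/4.


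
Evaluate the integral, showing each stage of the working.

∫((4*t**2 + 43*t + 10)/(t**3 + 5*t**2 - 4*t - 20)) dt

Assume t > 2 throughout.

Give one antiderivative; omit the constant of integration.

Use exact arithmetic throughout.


Step 1. Decompose ∫((4*t**2 + 43*t + 10)/(t**3 + 5*t**2 - 4*t - 20)) dt by partial fractions, (4*t**2 + 43*t + 10)/(t**3 + 5*t**2 - 4*t - 20) = -5/(t + 5) + 5/(t + 2) + 4/(t - 2): now ∫(4/(t - 2)) dt + ∫(5/(t + 2)) dt + ∫(-5/(t + 5)) dt.
Step 2. Evaluate the standard form [assuming t > -5]: now -5*log(t + 5) + ∫(4/(t - 2)) dt + ∫(5/(t + 2)) dt.
Step 3. Evaluate the standard form [assuming t > 2]: now 4*log(t - 2) - 5*log(t + 5) + ∫(5/(t + 2)) dt.
Step 4. Evaluate the standard form [assuming t > -2]: now 4*log(t - 2) + 5*log(t + 2) - 5*log(t + 5).
Answer: 4*log(t - 2) + 5*log(t + 2) - 5*log(t + 5).


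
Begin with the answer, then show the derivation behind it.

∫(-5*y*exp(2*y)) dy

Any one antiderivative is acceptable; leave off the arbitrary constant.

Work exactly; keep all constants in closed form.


The answer is -5*y*exp(2*y)/2 + 5*exp(2*y)/4.
Step 1. Integrate ∫(-5*y*exp(2*y)) dy by parts with u = y, dv = (-5*exp(2*y)) dy, so v = -5*exp(2*y)/2: now -5*y*exp(2*y)/2 + ∫(5*exp(2*y)/2) dy.
Step 2. Evaluate the standard form: now -5*y*exp(2*y)/2 + 5*exp(2*y)/4.
Answer: -5*y*exp(2*y)/2 + 5*exp(2*y)/4.


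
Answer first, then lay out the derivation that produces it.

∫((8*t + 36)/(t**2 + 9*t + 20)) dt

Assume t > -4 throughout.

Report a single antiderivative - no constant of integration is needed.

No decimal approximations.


The answer is 4*log(t + 4) + 4*log(t + 5).
Step 1. Decompose ∫((8*t + 36)/(t**2 + 9*t + 20)) dt by partial fractions, (8*t + 36)/(t**2 + 9*t + 20) = 4/(t + 5) + 4/(t + 4): now ∫(4/(t + 4)) dt + ∫(4/(t + 5)) dt.
Step 2. Evaluate the standard form [assuming t > -5]: now 4*log(t + 5) + ∫(4/(t + 4)) dt.
Step 3. Evaluate the standard form [assuming t > -4]: now 4*log(t + 4) + 4*log(t + 5).
Answer: 4*log(t + 4) + 4*log(t + 5).


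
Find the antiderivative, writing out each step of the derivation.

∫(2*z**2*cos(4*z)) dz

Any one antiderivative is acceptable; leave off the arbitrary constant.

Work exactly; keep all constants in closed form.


Step 1. Integrate ∫(2*z**2*cos(4*z)) dz by parts with u = z**2, dv = (2*cos(4*z)) dz, so v = sin(4*z)/2: now z**2*sin(4*z)/2 + ∫(-z*sin(4*z)) dz.
Step 2. Integrate ∫(-z*sin(4*z)) dz by parts with u = z, dv = (-sin(4*z)) dz, so v = cos(4*z)/4: now z**2*sin(4*z)/2 + z*cos(4*z)/4 + ∫(-cos(4*z)/4) dz.
Step 3. Evaluate the standard form: now z**2*sin(4*z)/2 + z*cos(4*z)/4 - sin(4*z)/16.
Answer: z**2*sin(4*z)/2 + z*cos(4*z)/4 - sin(4*z)/16.


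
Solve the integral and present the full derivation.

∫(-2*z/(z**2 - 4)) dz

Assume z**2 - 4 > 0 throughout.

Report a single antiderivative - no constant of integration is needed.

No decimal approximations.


Step 1. Substitute u = z**2 - 4, turning ∫(-2*z/(z**2 - 4)) dz into ∫(-1/u) du: now ∫(-1/u) du.
Step 2. Evaluate the standard form [assuming u > 0]: now -log(u).
Step 3. Substitute back u = z**2 - 4: now -log(z**2 - 4).
Answer: -log(z**2 - 4).


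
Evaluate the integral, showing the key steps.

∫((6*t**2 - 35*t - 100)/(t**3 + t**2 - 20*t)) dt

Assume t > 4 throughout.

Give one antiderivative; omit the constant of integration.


Step 1. Decompose ∫((6*t**2 - 35*t - 100)/(t**3 + t**2 - 20*t)) dt by partial fractions, (6*t**2 - 35*t - 100)/(t**3 + t**2 - 20*t) = 5/(t + 5) - 4/(t - 4) + 5/t: now ∫(5/t) dt + ∫(-4/(t - 4)) dt + ∫(5/(t + 5)) dt.
Step 2. Evaluate the standard form [assuming t > -5]: now 5*log(t + 5) + ∫(5/t) dt + ∫(-4/(t - 4)) dt.
Step 3. Evaluate the standard form [assuming t > 0]: now 5*log(t) + 5*log(t + 5) + ∫(-4/(t - 4)) dt.
Step 4. Evaluate the standard form [assuming t > 4]: now 5*log(t) - 4*log(t - 4) + 5*log(t + 5).
Answer: 5*log(t) - 4*log(t - 4) + 5*log(t + 5).


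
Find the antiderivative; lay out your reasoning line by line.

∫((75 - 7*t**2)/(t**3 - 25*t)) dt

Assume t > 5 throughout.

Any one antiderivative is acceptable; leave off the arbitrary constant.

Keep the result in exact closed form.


Step 1. Decompose ∫((75 - 7*t**2)/(t**3 - 25*t)) dt by partial fractions, (75 - 7*t**2)/(t**3 - 25*t) = -2/(t + 5) - 2/(t - 5) - 3/t: now ∫(-3/t) dt + ∫(-2/(t - 5)) dt + ∫(-2/(t + 5)) dt.
Step 2. Evaluate the standard form [assuming t > 5]: now -2*log(t - 5) + ∫(-3/t) dt + ∫(-2/(t + 5)) dt.
Step 3. Evaluate the standard form [assuming t > -5]: now -2*log(t - 5) - 2*log(t + 5) + ∫(-3/t) dt.
Step 4. Evaluate the standard form [assuming t > 0]: now -3*log(t) - 2*log(t - 5) - 2*log(t + 5).
Answer: -3*log(t) - 2*log(t - 5) - 2*log(t + 5).


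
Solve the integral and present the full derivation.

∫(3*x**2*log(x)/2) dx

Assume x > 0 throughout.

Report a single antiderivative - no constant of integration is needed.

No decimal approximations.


Step 1. Integrate ∫(3*x**2*log(x)/2) dx by parts with u = log(x), dv = (3*x**2/2) dx, so v = x**3/2 [assuming x > 0]: now x**3*log(x)/2 + ∫(-x**2/2) dx.
Step 2. Evaluate the standard form: now x**3*log(x)/2 - x**3/6.
Answer: x**3*log(x)/2 - x**3/6.


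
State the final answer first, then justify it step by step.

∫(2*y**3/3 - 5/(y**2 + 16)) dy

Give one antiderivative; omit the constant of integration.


The answer is y**4/6 - 5*atan(y/4)/4.
Step 1. Rewrite: now ∫(2*y**3/3) dy + ∫(-5/(y**2 + 16)) dy.
Step 2. Evaluate the standard form: now -5*atan(y/4)/4 + ∫(2*y**3/3) dy.
Step 3. Evaluate the standard form: now y**4/6 - 5*atan(y/4)/4.
Answer: y**4/6 - 5*atan(y/4)/4.


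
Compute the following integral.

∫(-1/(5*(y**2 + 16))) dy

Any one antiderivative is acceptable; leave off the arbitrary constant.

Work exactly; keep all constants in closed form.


Answer: -atan(y/4)/20.


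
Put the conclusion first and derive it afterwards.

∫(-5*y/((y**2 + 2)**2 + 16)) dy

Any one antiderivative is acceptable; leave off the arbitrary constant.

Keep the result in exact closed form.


The answer is -5*atan(y**2/4 + 1/2)/8.
Step 1. Substitute u = y**2 + 2, turning ∫(-5*y/((y**2 + 2)**2 + 16)) dy into ∫(-5/(2*(u**2 + 16))) du: now ∫(-5/(2*(u**2 + 16))) du.
Step 2. Evaluate the standard form: now -5*atan(u/4)/8.
Step 3. Substitute back u = y**2 + 2: now -5*atan(y**2/4 + 1/2)/8.
Answer: -5*atan(y**2/4 + 1/2)/8.


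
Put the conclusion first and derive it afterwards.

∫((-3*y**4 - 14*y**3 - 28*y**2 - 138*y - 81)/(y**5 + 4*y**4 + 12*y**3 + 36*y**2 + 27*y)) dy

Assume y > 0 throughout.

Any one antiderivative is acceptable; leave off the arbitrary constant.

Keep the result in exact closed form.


The answer is -3*log(y) - 2*log(y + 1) + 2*log(y + 3) + 2*atan(y/3)/3.
Step 1. Decompose ∫((-3*y**4 - 14*y**3 - 28*y**2 - 138*y - 81)/(y**5 + 4*y**4 + 12*y**3 + 36*y**2 + 27*y)) dy by partial fractions, (-3*y**4 - 14*y**3 - 28*y**2 - 138*y - 81)/(y**5 + 4*y**4 + 12*y**3 + 36*y**2 + 27*y) = 2/(y**2 + 9) + 2/(y + 3) - 2/(y + 1) - 3/y: now ∫(-3/y) dy + ∫(-2/(y + 1)) dy + ∫(2/(y + 3)) dy + ∫(2/(y**2 + 9)) dy.
Step 2. Evaluate the standard form [assuming y > 0]: now -3*log(y) + ∫(-2/(y + 1)) dy + ∫(2/(y + 3)) dy + ∫(2/(y**2 + 9)) dy.
Step 3. Evaluate the standard form [assuming y > -3]: now -3*log(y) + 2*log(y + 3) + ∫(-2/(y + 1)) dy + ∫(2/(y**2 + 9)) dy.
Step 4. Evaluate the standard form [assuming y > -1]: now -3*log(y) - 2*log(y + 1) + 2*log(y + 3) + ∫(2/(y**2 + 9)) dy.
Step 5. Evaluate the standard form: now -3*log(y) - 2*log(y + 1) + 2*log(y + 3) + 2*atan(y/3)/3.
Answer: -3*log(y) - 2*log(y + 1) + 2*log(y + 3) + 2*atan(y/3)/3.


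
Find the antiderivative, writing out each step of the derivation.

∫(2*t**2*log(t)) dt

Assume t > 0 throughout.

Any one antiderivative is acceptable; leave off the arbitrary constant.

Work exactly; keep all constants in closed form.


Step 1. Integrate ∫(2*t**2*log(t)) dt by parts with u = log(t), dv = (2*t**2) dt, so v = 2*t**3/3 [assuming t > 0]: now 2*t**3*log(t)/3 + ∫(-2*t**2/3) dt.
Step 2. Evaluate the standard form: now 2*t**3*log(t)/3 - 2*t**3/9.
Answer: 2*t**3*log(t)/3 - 2*t**3/9.


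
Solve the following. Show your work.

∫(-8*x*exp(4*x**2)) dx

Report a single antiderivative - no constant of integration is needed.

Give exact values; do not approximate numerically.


Step 1. Substitute u = x**2, turning ∫(-8*x*exp(4*x**2)) dx into ∫(-4*exp(4*u)) du: now ∫(-4*exp(4*u)) du.
Step 2. Evaluate the standard form: now -exp(4*u).
Step 3. Substitute back u = x**2: now -exp(4*x**2).
Answer: -exp(4*x**2).


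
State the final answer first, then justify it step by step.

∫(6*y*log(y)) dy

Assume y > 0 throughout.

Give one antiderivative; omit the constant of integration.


The answer is 3*y**2*log(y) - 3*y**2/2.
Step 1. Integrate ∫(6*y*log(y)) dy by parts with u = log(y), dv = (6*y) dy, so v = 3*y**2 [assuming y > 0]: now 3*y**2*log(y) + ∫(-3*y) dy.
Step 2. Evaluate the standard form: now 3*y**2*log(y) - 3*y**2/2.
Answer: 3*y**2*log(y) - 3*y**2/2.


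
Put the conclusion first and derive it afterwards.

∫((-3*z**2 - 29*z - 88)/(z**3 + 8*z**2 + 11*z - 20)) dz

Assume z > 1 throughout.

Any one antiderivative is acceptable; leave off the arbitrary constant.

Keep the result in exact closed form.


The answer is -4*log(z - 1) + 4*log(z + 4) - 3*log(z + 5).
Step 1. Decompose ∫((-3*z**2 - 29*z - 88)/(z**3 + 8*z**2 + 11*z - 20)) dz by partial fractions, (-3*z**2 - 29*z - 88)/(z**3 + 8*z**2 + 11*z - 20) = -3/(z + 5) + 4/(z + 4) - 4/(z - 1): now ∫(-4/(z - 1)) dz + ∫(4/(z + 4)) dz + ∫(-3/(z + 5)) dz.
Step 2. Evaluate the standard form [assuming z > -5]: now -3*log(z + 5) + ∫(-4/(z - 1)) dz + ∫(4/(z + 4)) dz.
Step 3. Evaluate the standard form [assuming z > 1]: now -4*log(z - 1) - 3*log(z + 5) + ∫(4/(z + 4)) dz.
Step 4. Evaluate the standard form [assuming z > -4]: now -4*log(z - 1) + 4*log(z + 4) - 3*log(z + 5).
Answer: -4*log(z - 1) + 4*log(z + 4) - 3*log(z + 5).


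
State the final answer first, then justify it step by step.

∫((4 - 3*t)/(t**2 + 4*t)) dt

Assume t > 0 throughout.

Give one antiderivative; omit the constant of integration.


The answer is log(t) - 4*log(t + 4).
Step 1. Decompose ∫((4 - 3*t)/(t**2 + 4*t)) dt by partial fractions, (4 - 3*t)/(t**2 + 4*t) = -4/(t + 4) + 1/t: now ∫(1/t) dt + ∫(-4/(t + 4)) dt.
Step 2. Evaluate the standard form [assuming t > -4]: now -4*log(t + 4) + ∫(1/t) dt.
Step 3. Evaluate the standard form [assuming t > 0]: now log(t) - 4*log(t + 4).
Answer: log(t) - 4*log(t + 4).


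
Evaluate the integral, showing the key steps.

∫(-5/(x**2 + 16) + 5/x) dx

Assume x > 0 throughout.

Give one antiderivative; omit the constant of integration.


Step 1. Rewrite: now ∫(5/x) dx + ∫(-5/(x**2 + 16)) dx.
Step 2. Evaluate the standard form: now -5*atan(x/4)/4 + ∫(5/x) dx.
Step 3. Evaluate the standard form [assuming x > 0]: now 5*log(x) - 5*atan(x/4)/4.
Answer: 5*log(x) - 5*atan(x/4)/4.


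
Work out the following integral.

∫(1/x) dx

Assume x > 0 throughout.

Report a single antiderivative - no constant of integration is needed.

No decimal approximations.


Answer: log(x).


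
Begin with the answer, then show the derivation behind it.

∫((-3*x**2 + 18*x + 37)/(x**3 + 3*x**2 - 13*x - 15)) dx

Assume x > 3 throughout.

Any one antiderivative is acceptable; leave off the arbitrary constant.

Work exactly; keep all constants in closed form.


The answer is 2*log(x - 3) - log(x + 1) - 4*log(x + 5).
Step 1. Decompose ∫((-3*x**2 + 18*x + 37)/(x**3 + 3*x**2 - 13*x - 15)) dx by partial fractions, (-3*x**2 + 18*x + 37)/(x**3 + 3*x**2 - 13*x - 15) = -4/(x + 5) - 1/(x + 1) + 2/(x - 3): now ∫(2/(x - 3)) dx + ∫(-1/(x + 1)) dx + ∫(-4/(x + 5)) dx.
Step 2. Evaluate the standard form [assuming x > 3]: now 2*log(x - 3) + ∫(-1/(x + 1)) dx + ∫(-4/(x + 5)) dx.
Step 3. Evaluate the standard form [assuming x > -5]: now 2*log(x - 3) - 4*log(x + 5) + ∫(-1/(x + 1)) dx.
Step 4. Evaluate the standard form [assuming x > -1]: now 2*log(x - 3) - log(x + 1) - 4*log(x + 5).
Answer: 2*log(x - 3) - log(x + 1) - 4*log(x + 5).


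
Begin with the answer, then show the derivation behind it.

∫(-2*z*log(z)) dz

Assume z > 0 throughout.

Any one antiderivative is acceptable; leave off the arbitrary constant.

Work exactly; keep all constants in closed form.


The answer is -z**2*log(z) + z**2/2.
Step 1. Integrate ∫(-2*z*log(z)) dz by parts with u = log(z), dv = (-2*z) dz, so v = -z**2 [assuming z > 0]: now -z**2*log(z) + ∫(z) dz.
Step 2. Evaluate the standard form: now -z**2*log(z) + z**2/2.
Answer: -z**2*log(z) + z**2/2.


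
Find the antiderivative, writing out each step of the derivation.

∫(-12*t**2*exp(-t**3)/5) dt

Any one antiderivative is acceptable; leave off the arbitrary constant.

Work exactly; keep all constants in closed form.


Step 1. Substitute u = t**3, turning ∫(-12*t**2*exp(-t**3)/5) dt into ∫(-4*exp(-u)/5) du: now ∫(-4*exp(-u)/5) du.
Step 2. Evaluate the standard form: now 4*exp(-u)/5.
Step 3. Substitute back u = t**3: now 4*exp(-t**3)/5.
Answer: 4*exp(-t**3)/5.


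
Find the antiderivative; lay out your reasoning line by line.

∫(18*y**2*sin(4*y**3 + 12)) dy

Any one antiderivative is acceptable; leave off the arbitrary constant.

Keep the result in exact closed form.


Step 1. Substitute u = y**3 + 3, turning ∫(18*y**2*sin(4*y**3 + 12)) dy into ∫(6*sin(4*u)) du: now ∫(6*sin(4*u)) du.
Step 2. Evaluate the standard form: now -3*cos(4*u)/2.
Step 3. Substitute back u = y**3 + 3: now -3*cos(4*y**3 + 12)/2.
Answer: -3*cos(4*y**3 + 12)/2.


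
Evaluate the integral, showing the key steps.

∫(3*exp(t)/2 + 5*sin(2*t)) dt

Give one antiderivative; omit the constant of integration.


Step 1. Rewrite: now ∫(3*exp(t)/2) dt + ∫(5*sin(2*t)) dt.
Step 2. Evaluate the standard form: now -5*cos(2*t)/2 + ∫(3*exp(t)/2) dt.
Step 3. Evaluate the standard form: now 3*exp(t)/2 - 5*cos(2*t)/2.
Answer: 3*exp(t)/2 - 5*cos(2*t)/2.


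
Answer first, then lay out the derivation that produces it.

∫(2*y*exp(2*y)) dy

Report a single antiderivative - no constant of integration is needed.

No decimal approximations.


The answer is y*exp(2*y) - exp(2*y)/2.
Step 1. Integrate ∫(2*y*exp(2*y)) dy by parts with u = y, dv = (2*exp(2*y)) dy, so v = exp(2*y): now y*exp(2*y) + ∫(-exp(2*y)) dy.
Step 2. Evaluate the standard form: now y*exp(2*y) - exp(2*y)/2.
Answer: y*exp(2*y) - exp(2*y)/2.


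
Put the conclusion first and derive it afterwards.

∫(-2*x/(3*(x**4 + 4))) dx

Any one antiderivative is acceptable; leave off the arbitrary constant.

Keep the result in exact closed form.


The answer is -atan(x**2/2)/6.
Step 1. Substitute u = x**2, turning ∫(-2*x/(3*(x**4 + 4))) dx into ∫(-1/(3*(u**2 + 4))) du: now ∫(-1/(3*(u**2 + 4))) du.
Step 2. Evaluate the standard form: now -atan(u/2)/6.
Step 3. Substitute back u = x**2: now -atan(x**2/2)/6.
Answer: -atan(x**2/2)/6.


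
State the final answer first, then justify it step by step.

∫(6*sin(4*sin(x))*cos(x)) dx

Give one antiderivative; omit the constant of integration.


The answer is -3*cos(4*sin(x))/2.
Step 1. Substitute u = sin(x), turning ∫(6*sin(4*sin(x))*cos(x)) dx into ∫(6*sin(4*u)) du: now ∫(6*sin(4*u)) du.
Step 2. Evaluate the standard form: now -3*cos(4*u)/2.
Step 3. Substitute back u = sin(x): now -3*cos(4*sin(x))/2.
Answer: -3*cos(4*sin(x))/2.


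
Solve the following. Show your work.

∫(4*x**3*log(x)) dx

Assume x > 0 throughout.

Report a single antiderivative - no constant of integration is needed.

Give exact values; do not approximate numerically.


Step 1. Integrate ∫(4*x**3*log(x)) dx by parts with u = log(x), dv = (4*x**3) dx, so v = x**4 [assuming x > 0]: now x**4*log(x) + ∫(-x**3) dx.
Step 2. Evaluate the standard form: now x**4*log(x) - x**4/4.
Answer: x**4*log(x) - x**4/4.


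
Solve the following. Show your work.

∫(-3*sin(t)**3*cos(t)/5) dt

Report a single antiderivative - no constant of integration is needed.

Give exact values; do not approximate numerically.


Step 1. Substitute u = sin(t), turning ∫(-3*sin(t)**3*cos(t)/5) dt into ∫(-3*u**3/5) du: now ∫(-3*u**3/5) du.
Step 2. Evaluate the standard form: now -3*u**4/20.
Step 3. Substitute back u = sin(t): now -3*sin(t)**4/20.
Answer: -3*sin(t)**4/20.


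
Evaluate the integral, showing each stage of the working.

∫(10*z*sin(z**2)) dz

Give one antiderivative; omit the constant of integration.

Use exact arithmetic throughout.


Step 1. Substitute u = z**2, turning ∫(10*z*sin(z**2)) dz into ∫(5*sin(u)) du: now ∫(5*sin(u)) du.
Step 2. Evaluate the standard form: now -5*cos(u).
Step 3. Substitute back u = z**2: now -5*cos(z**2).
Answer: -5*cos(z**2).


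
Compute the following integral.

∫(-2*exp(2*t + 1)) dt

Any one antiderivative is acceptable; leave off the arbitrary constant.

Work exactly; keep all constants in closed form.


Answer: -exp(2*t + 1).


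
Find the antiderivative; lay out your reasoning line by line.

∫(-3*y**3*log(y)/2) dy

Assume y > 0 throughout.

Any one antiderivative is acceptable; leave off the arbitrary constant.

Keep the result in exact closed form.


Step 1. Integrate ∫(-3*y**3*log(y)/2) dy by parts with u = log(y), dv = (-3*y**3/2) dy, so v = -3*y**4/8 [assuming y > 0]: now -3*y**4*log(y)/8 + ∫(3*y**3/8) dy.
Step 2. Evaluate the standard form: now -3*y**4*log(y)/8 + 3*y**4/32.
Answer: -3*y**4*log(y)/8 + 3*y**4/32.


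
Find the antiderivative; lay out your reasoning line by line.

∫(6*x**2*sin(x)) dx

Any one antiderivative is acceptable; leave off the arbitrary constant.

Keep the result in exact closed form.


Step 1. Integrate ∫(6*x**2*sin(x)) dx by parts with u = x**2, dv = (6*sin(x)) dx, so v = -6*cos(x): now -6*x**2*cos(x) + ∫(12*x*cos(x)) dx.
Step 2. Integrate ∫(12*x*cos(x)) dx by parts with u = x, dv = (12*cos(x)) dx, so v = 12*sin(x): now -6*x**2*cos(x) + 12*x*sin(x) + ∫(-12*sin(x)) dx.
Step 3. Evaluate the standard form: now -6*x**2*cos(x) + 12*x*sin(x) + 12*cos(x).
Answer: -6*x**2*cos(x) + 12*x*sin(x) + 12*cos(x).


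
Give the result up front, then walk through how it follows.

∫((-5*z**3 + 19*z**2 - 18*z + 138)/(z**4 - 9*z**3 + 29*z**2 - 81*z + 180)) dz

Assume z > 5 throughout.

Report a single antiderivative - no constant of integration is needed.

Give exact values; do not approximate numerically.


The answer is -3*log(z - 5) - 2*log(z - 4) - atan(z/3).
Step 1. Decompose ∫((-5*z**3 + 19*z**2 - 18*z + 138)/(z**4 - 9*z**3 + 29*z**2 - 81*z + 180)) dz by partial fractions, (-5*z**3 + 19*z**2 - 18*z + 138)/(z**4 - 9*z**3 + 29*z**2 - 81*z + 180) = -3/(z**2 + 9) - 2/(z - 4) - 3/(z - 5): now ∫(-3/(z - 5)) dz + ∫(-2/(z - 4)) dz + ∫(-3/(z**2 + 9)) dz.
Step 2. Evaluate the standard form [assuming z > 4]: now -2*log(z - 4) + ∫(-3/(z - 5)) dz + ∫(-3/(z**2 + 9)) dz.
Step 3. Evaluate the standard form [assuming z > 5]: now -3*log(z - 5) - 2*log(z - 4) + ∫(-3/(z**2 + 9)) dz.
Step 4. Evaluate the standard form: now -3*log(z - 5) - 2*log(z - 4) - atan(z/3).
Answer: -3*log(z - 5) - 2*log(z - 4) - atan(z/3).


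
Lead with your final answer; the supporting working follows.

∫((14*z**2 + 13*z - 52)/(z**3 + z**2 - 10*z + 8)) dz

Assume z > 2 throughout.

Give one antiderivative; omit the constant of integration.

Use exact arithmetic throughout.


The answer is 5*log(z - 2) + 5*log(z - 1) + 4*log(z + 4).
Step 1. Decompose ∫((14*z**2 + 13*z - 52)/(z**3 + z**2 - 10*z + 8)) dz by partial fractions, (14*z**2 + 13*z - 52)/(z**3 + z**2 - 10*z + 8) = 4/(z + 4) + 5/(z - 1) + 5/(z - 2): now ∫(5/(z - 2)) dz + ∫(5/(z - 1)) dz + ∫(4/(z + 4)) dz.
Step 2. Evaluate the standard form [assuming z > 2]: now 5*log(z - 2) + ∫(5/(z - 1)) dz + ∫(4/(z + 4)) dz.
Step 3. Evaluate the standard form [assuming z > -4]: now 5*log(z - 2) + 4*log(z + 4) + ∫(5/(z - 1)) dz.
Step 4. Evaluate the standard form [assuming z > 1]: now 5*log(z - 2) + 5*log(z - 1) + 4*log(z + 4).
Answer: 5*log(z - 2) + 5*log(z - 1) + 4*log(z + 4).


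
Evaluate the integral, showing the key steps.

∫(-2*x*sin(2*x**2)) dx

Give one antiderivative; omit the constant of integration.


Step 1. Substitute u = x**2, turning ∫(-2*x*sin(2*x**2)) dx into ∫(-sin(2*u)) du: now ∫(-sin(2*u)) du.
Step 2. Evaluate the standard form: now cos(2*u)/2.
Step 3. Substitute back u = x**2: now cos(2*x**2)/2.
Answer: cos(2*x**2)/2.


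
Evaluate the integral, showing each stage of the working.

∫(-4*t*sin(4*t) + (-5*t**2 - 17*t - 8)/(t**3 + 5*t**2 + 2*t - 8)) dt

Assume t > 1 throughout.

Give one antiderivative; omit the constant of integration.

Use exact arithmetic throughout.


Step 1. Rewrite: now ∫(-4*t*sin(4*t)) dt + ∫((-5*t**2 - 17*t - 8)/(t**3 + 5*t**2 + 2*t - 8)) dt.
Step 2. Decompose ∫((-5*t**2 - 17*t - 8)/(t**3 + 5*t**2 + 2*t - 8)) dt by partial fractions, (-5*t**2 - 17*t - 8)/(t**3 + 5*t**2 + 2*t - 8) = -2/(t + 4) - 1/(t + 2) - 2/(t - 1): now ∫(-4*t*sin(4*t)) dt + ∫(-2/(t - 1)) dt + ∫(-1/(t + 2)) dt + ∫(-2/(t + 4)) dt.
Step 3. Evaluate the standard form [assuming t > -4]: now -2*log(t + 4) + ∫(-4*t*sin(4*t)) dt + ∫(-2/(t - 1)) dt + ∫(-1/(t + 2)) dt.
Step 4. Evaluate the standard form [assuming t > -2]: now -log(t + 2) - 2*log(t + 4) + ∫(-4*t*sin(4*t)) dt + ∫(-2/(t - 1)) dt.
Step 5. Evaluate the standard form [assuming t > 1]: now -2*log(t - 1) - log(t + 2) - 2*log(t + 4) + ∫(-4*t*sin(4*t)) dt.
Step 6. Integrate ∫(-4*t*sin(4*t)) dt by parts with u = t, dv = (-4*sin(4*t)) dt, so v = cos(4*t): now t*cos(4*t) - 2*log(t - 1) - log(t + 2) - 2*log(t + 4) + ∫(-cos(4*t)) dt.
Step 7. Evaluate the standard form: now t*cos(4*t) - 2*log(t - 1) - log(t + 2) - 2*log(t + 4) - sin(4*t)/4.
Answer: t*cos(4*t) - 2*log(t - 1) - log(t + 2) - 2*log(t + 4) - sin(4*t)/4.
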